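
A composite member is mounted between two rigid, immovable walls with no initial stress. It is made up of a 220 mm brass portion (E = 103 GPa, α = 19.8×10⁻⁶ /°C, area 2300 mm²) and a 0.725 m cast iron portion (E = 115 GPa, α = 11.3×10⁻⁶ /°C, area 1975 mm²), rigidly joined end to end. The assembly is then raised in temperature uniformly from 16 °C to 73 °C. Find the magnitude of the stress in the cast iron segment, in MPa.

σ ≈ 87.9 MPa (compressive)

With the walls removed the bar would change length by δ_free = Σ αᵢΔT Lᵢ = 19.8×10⁻⁶×57×220 + 11.3×10⁻⁶×57×725 = 0.7153 mm.
The walls prevent any net length change, so an axial force P (same in every segment) develops. Compatibility: P · Σ Lᵢ/(AᵢEᵢ) = δ_free.
Σ Lᵢ/(AᵢEᵢ) = 220/(2300×103×10³) + 725/(1975×115×10³) = 4.121×10⁻⁶ mm/N.
So P = 0.7153 / 4.121×10⁻⁶ = 173.6 kN, compressive.
σ_{cast iron} = P / A = 173600 / 1975 = 87.89 MPa.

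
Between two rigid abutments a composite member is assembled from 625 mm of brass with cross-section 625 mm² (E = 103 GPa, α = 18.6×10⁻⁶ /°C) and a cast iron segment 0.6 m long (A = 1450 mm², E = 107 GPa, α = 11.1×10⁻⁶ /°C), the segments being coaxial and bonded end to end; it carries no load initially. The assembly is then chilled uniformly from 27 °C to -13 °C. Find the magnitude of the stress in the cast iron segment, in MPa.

If the supports were absent, the total length change would be Σ αᵢΔT Lᵢ = 18.6×10⁻⁶×40×625 + 11.1×10⁻⁶×40×600 = 0.7314 mm.
The rigid supports impose zero overall length change; the single axial force P common to all segments must satisfy P Σ Lᵢ/(AᵢEᵢ) = δ_free.
The series flexibility is Σ Lᵢ/(AᵢEᵢ) = 625/(625×103×10³) + 600/(1450×107×10³) = 1.358×10⁻⁵ mm/N.
P = 0.7314 / 1.358×10⁻⁵ = 53870 N = 53.87 kN, tensile.
σ_{cast iron} = P / A = 53870 / 1450 = 37.15 MPa.

σ ≈ 37.2 MPa (tensile)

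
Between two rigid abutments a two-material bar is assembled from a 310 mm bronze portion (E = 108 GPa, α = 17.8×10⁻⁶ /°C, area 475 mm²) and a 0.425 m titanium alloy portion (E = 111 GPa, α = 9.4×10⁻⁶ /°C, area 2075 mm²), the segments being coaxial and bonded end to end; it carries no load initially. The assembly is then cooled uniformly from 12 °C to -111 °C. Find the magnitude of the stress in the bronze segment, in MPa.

σ ≈ 312 MPa (tensile)

With the walls removed the bar would change length by δ_free = Σ αᵢΔT Lᵢ = 17.8×10⁻⁶×123×310 + 9.4×10⁻⁶×123×425 = 1.17 mm.
Since the ends are fixed, an axial force P builds up, equal in every segment, with P · Σ Lᵢ/(AᵢEᵢ) = δ_free.
Σ Lᵢ/(AᵢEᵢ) = 310/(475×108×10³) + 425/(2075×111×10³) = 7.888×10⁻⁶ mm/N.
Hence P = δ_free / Σ(L/AE) = 1.17/7.888×10⁻⁶ = 148.3 kN (tensile).
σ_{bronze} = P / A = 148300 / 475 = 312.3 MPa.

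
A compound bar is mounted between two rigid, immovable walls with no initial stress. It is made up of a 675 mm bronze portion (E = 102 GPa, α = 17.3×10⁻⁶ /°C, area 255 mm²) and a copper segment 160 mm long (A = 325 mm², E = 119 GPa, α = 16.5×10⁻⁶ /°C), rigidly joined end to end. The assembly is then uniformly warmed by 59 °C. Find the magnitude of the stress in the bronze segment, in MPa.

σ ≈ 110 MPa (compressive)

With the walls removed the bar would change length by δ_free = Σ αᵢΔT Lᵢ = 17.3×10⁻⁶×59×675 + 16.5×10⁻⁶×59×160 = 0.8447 mm.
Since the ends are fixed, an axial force P builds up, equal in every segment, with P · Σ Lᵢ/(AᵢEᵢ) = δ_free.
The series flexibility is Σ Lᵢ/(AᵢEᵢ) = 675/(255×102×10³) + 160/(325×119×10³) = 3.009×10⁻⁵ mm/N.
P = 0.8447 / 3.009×10⁻⁵ = 28070 N = 28.07 kN, compressive.
σ_{bronze} = P / A = 28070 / 255 = 110.1 MPa.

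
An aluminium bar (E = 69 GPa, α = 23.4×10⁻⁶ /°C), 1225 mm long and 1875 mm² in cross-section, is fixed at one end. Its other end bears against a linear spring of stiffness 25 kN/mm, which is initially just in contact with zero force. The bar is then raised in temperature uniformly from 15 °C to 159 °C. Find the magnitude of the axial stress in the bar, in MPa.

σ ≈ 44.5 MPa (compressive)

Free thermal expansion: δ_free = αΔT L = 23.4×10⁻⁶ × 144 × 1225 = 4.128 mm.
With a force P in the spring, the elastic change of the bar is PL/(AE) and that of the spring is P/k; compatibility requires their sum to equal δ_free.
So P = δ_free / [L/(AE) + 1/k] = 4.128 / [ 1225/(1875×69×10³) + 1/(25×10³) ].
P = 4.128 / 4.947×10⁻⁵ = 83440 N.
σ = P/A = 83440/1875 = 44.5 MPa.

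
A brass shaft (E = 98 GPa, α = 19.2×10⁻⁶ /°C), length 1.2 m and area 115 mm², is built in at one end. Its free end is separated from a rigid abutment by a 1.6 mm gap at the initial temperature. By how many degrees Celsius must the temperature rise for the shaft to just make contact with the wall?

Contact occurs when the free expansion equals the gap: αΔT L = 1.6 mm.
So ΔT = g/(αL) = 1.6/(19.2×10⁻⁶ × 1200) = 69.44 °C.

ΔT ≈ 69.4 °C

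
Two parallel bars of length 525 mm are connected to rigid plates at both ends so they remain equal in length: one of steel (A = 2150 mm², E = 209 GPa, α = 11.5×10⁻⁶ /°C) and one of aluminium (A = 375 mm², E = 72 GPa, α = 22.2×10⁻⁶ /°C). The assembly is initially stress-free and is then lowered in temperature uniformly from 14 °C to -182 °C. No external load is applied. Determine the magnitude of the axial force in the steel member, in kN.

P ≈ 53.4 kN (compressive in the steel)

Both members must finish at the same length. With the larger α, the aluminium tends to over-contract; the plates restrain it, putting the aluminium in tension and the steel in compression. With no external load the two internal forces are equal and opposite, magnitude P.
Setting the final lengths equal and cancelling L: (α₁ − α₂)ΔT = P/(A₁E₁) + P/(A₂E₂).
|α₁ − α₂|·ΔT = 10.7×10⁻⁶ × 196 = 0.002097.
1/(A₁E₁) + 1/(A₂E₂) = 1/(2150×209×10³) + 1/(375×72×10³) = 3.926×10⁻⁸ N⁻¹.
P = 0.002097 / 3.926×10⁻⁸ = 53410 N = 53.41 kN.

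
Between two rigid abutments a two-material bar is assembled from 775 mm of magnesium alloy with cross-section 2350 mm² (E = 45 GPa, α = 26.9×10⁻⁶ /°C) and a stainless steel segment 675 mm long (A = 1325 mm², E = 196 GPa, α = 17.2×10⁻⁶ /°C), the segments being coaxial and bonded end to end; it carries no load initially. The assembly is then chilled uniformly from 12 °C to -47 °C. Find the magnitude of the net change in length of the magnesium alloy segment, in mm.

|ΔL| ≈ 0.184 mm

With the walls removed the bar would change length by δ_free = Σ αᵢΔT Lᵢ = 26.9×10⁻⁶×59×775 + 17.2×10⁻⁶×59×675 = 1.915 mm.
Since the ends are fixed, an axial force P builds up, equal in every segment, with P · Σ Lᵢ/(AᵢEᵢ) = δ_free.
The series flexibility is Σ Lᵢ/(AᵢEᵢ) = 775/(2350×45×10³) + 675/(1325×196×10³) = 9.928×10⁻⁶ mm/N.
P = 1.915 / 9.928×10⁻⁶ = 192900 N = 192.9 kN, tensile.
For the magnesium alloy segment, free thermal change = 26.9×10⁻⁶×59×775 = 1.23 mm and elastic change from P = 192900×775/(2350×45×10³) = 1.414 mm; these oppose, so the net change is 0.184 mm (segment lengthens).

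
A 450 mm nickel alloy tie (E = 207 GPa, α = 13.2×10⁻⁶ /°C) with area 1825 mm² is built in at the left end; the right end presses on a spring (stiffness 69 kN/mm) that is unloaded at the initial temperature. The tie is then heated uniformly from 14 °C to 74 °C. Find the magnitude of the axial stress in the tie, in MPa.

The unrestrained thermal change is αΔT L = 13.2×10⁻⁶ × 60 × 450 = 0.3564 mm.
Let P be the compressive force at the spring. The tie shortens elastically by PL/(AE) and the spring compresses by P/k; together these equal δ_free.
So P = δ_free / [L/(AE) + 1/k] = 0.3564 / [ 450/(1825×207×10³) + 1/(69×10³) ].
P = 0.3564 / 1.568×10⁻⁵ = 22720 N.
σ = P/A = 22720/1825 = 12.45 MPa.

σ ≈ 12.5 MPa (compressive)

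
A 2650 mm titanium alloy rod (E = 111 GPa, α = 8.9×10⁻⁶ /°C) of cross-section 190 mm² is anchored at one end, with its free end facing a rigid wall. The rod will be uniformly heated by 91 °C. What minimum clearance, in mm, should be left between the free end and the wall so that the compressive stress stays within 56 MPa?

With no wall the rod would lengthen by αΔT L = 8.9×10⁻⁶ × 91 × 2650 = 2.146 mm.
At the allowable stress the elastic shortening the wall may impose is σL/E = 56 × 2650 / (111×10³) = 1.337 mm.
So the gap has to take up the difference, g_min = δ_free − σL/E = 2.146 − 1.337 = 0.8093 mm.

g ≈ 0.809 mm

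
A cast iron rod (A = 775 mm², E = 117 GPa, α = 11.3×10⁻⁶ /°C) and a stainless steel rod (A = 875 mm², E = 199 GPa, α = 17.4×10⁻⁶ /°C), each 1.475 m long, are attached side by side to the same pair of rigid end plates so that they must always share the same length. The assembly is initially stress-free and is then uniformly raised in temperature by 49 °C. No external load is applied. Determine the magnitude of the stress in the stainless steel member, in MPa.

σ ≈ 20.4 MPa (compressive)

Equilibrium of a rigid end plate with no external load gives equal and opposite internal forces ±P in the two members. Since α_{stainless steel} > α_{cast iron}, heating drives the stainless steel into compression and the cast iron into tension.
Setting the final lengths equal and cancelling L: (α₁ − α₂)ΔT = P/(A₁E₁) + P/(A₂E₂).
|α₁ − α₂|·ΔT = 6.1×10⁻⁶ × 49 = 0.0002989.
1/(A₁E₁) + 1/(A₂E₂) = 1/(775×117×10³) + 1/(875×199×10³) = 1.677×10⁻⁸ N⁻¹.
So P = 0.0002989 / 1.677×10⁻⁸ = 17.82 kN.
σ_{stainless steel} = P/A₂ = 17820/875 = 20.37 MPa, compressive.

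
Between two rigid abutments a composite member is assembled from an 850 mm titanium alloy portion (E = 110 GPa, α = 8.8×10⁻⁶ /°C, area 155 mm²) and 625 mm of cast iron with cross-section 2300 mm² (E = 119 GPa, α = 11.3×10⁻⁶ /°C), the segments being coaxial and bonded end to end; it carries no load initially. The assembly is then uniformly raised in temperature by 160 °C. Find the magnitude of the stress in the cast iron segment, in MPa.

Free thermal expansion of the whole bar: Σ αᵢΔT Lᵢ = 8.8×10⁻⁶×160×850 + 11.3×10⁻⁶×160×625 = 2.327 mm.
Since the ends are fixed, an axial force P builds up, equal in every segment, with P · Σ Lᵢ/(AᵢEᵢ) = δ_free.
Σ Lᵢ/(AᵢEᵢ) = 850/(155×110×10³) + 625/(2300×119×10³) = 5.214×10⁻⁵ mm/N.
P = 2.327 / 5.214×10⁻⁵ = 44630 N = 44.63 kN, compressive.
σ_{cast iron} = P / A = 44630 / 2300 = 19.4 MPa.

σ ≈ 19.4 MPa (compressive)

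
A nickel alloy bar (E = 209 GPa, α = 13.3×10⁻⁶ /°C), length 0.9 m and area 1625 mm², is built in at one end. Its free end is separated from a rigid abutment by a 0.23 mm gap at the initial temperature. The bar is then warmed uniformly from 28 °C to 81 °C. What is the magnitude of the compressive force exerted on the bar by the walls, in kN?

P ≈ 153 kN

Unrestrained expansion: δ_free = αΔT L = 13.3×10⁻⁶ × 53 × 900 = 0.6344 mm.
The gap closes (δ_free > 0.23 mm) and the wall then resists a further 0.6344 − 0.23 = 0.4044 mm of expansion.
That suppressed elongation corresponds to σ = E·Δ/L = 209×10³ × 0.4044/900 = 93.91 MPa.
P = σA = 93.91 × 1625 = 152.6 kN.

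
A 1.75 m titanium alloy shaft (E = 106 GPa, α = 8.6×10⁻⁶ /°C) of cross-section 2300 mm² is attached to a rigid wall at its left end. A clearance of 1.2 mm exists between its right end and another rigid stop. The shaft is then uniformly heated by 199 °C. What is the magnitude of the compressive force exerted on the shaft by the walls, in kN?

Unrestrained expansion: δ_free = αΔT L = 8.6×10⁻⁶ × 199 × 1750 = 2.995 mm.
This exceeds the 1.2 mm gap, so the wall pushes back. The portion of expansion that must be recovered elastically is δ_free − gap = 2.995 − 1.2 = 1.795 mm.
That suppressed elongation corresponds to σ = E·Δ/L = 106×10³ × 1.795/1750 = 108.7 MPa.
Force on the wall = σA = 108.7 × 2300 mm² = 250.1 kN.

P ≈ 250 kN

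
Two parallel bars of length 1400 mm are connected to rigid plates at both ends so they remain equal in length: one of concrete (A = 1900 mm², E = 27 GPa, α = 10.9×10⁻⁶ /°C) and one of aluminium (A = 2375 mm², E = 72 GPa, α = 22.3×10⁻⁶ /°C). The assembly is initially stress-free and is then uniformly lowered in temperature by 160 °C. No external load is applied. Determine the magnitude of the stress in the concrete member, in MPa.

σ ≈ 37.9 MPa (compressive)

Equilibrium of a rigid end plate with no external load gives equal and opposite internal forces ±P in the two members. Since α_{aluminium} > α_{concrete}, cooling drives the aluminium into tension and the concrete into compression.
Compatibility of the two members (thermal + elastic change equal): (α₁ − α₂)ΔT = P·[1/(A₁E₁) + 1/(A₂E₂)].
|α₁ − α₂|·ΔT = 11.4×10⁻⁶ × 160 = 0.001824.
1/(A₁E₁) + 1/(A₂E₂) = 1/(1900×27×10³) + 1/(2375×72×10³) = 2.534×10⁻⁸ N⁻¹.
So P = 0.001824 / 2.534×10⁻⁸ = 71.98 kN.
σ_{concrete} = P/A₁ = 71980/1900 = 37.88 MPa, compressive.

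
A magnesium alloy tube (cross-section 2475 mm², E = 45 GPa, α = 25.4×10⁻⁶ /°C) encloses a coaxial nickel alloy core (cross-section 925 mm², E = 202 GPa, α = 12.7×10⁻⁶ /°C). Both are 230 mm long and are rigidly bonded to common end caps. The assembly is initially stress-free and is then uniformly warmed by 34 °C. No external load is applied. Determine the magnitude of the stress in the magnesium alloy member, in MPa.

Equilibrium of a rigid end plate with no external load gives equal and opposite internal forces ±P in the two members. Since α_{magnesium alloy} > α_{nickel alloy}, heating drives the magnesium alloy into compression and the nickel alloy into tension.
Compatibility of the two members (thermal + elastic change equal): (α₁ − α₂)ΔT = P·[1/(A₁E₁) + 1/(A₂E₂)].
|α₁ − α₂|·ΔT = 12.7×10⁻⁶ × 34 = 0.0004318.
1/(A₁E₁) + 1/(A₂E₂) = 1/(2475×45×10³) + 1/(925×202×10³) = 1.433×10⁻⁸ N⁻¹.
P = 0.0004318 / 1.433×10⁻⁸ = 30130 N = 30.13 kN.
σ_{magnesium alloy} = P/A₁ = 30130/2475 = 12.17 MPa, compressive.

σ ≈ 12.2 MPa (compressive)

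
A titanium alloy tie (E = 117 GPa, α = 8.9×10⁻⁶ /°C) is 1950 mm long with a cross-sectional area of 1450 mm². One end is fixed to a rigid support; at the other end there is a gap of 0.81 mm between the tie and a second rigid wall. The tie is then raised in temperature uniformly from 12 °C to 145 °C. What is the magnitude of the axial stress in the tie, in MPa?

Unrestrained expansion: δ_free = αΔT L = 8.9×10⁻⁶ × 133 × 1950 = 2.308 mm.
This exceeds the 0.81 mm gap, so the wall pushes back. The portion of expansion that must be recovered elastically is δ_free − gap = 2.308 − 0.81 = 1.498 mm.
That suppressed elongation corresponds to σ = E·Δ/L = 117×10³ × 1.498/1950 = 89.89 MPa.

σ ≈ 89.9 MPa (compressive)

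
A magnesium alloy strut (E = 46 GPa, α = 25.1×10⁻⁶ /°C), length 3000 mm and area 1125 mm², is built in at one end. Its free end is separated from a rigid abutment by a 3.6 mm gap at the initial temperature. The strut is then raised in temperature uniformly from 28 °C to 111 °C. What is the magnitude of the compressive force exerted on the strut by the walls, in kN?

Unrestrained expansion: δ_free = αΔT L = 25.1×10⁻⁶ × 83 × 3000 = 6.25 mm.
After closing the 3.6 mm clearance, 6.25 − 3.6 = 2.65 mm of expansion remains to be suppressed by the wall.
So σ = E(δ_free − g)/L = 46×10³ × 2.65/3000 = 40.63 MPa.
P = σA = 40.63 × 1125 = 45.71 kN.

P ≈ 45.7 kN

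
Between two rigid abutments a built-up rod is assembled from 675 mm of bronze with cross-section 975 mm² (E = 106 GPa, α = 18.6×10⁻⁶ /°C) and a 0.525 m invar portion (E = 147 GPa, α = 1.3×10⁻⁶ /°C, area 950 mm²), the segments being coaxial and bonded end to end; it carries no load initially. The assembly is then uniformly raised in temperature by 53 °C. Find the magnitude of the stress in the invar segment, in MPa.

If the supports were absent, the total length change would be Σ αᵢΔT Lᵢ = 18.6×10⁻⁶×53×675 + 1.3×10⁻⁶×53×525 = 0.7016 mm.
The walls prevent any net length change, so an axial force P (same in every segment) develops. Compatibility: P · Σ Lᵢ/(AᵢEᵢ) = δ_free.
Σ Lᵢ/(AᵢEᵢ) = 675/(975×106×10³) + 525/(950×147×10³) = 1.029×10⁻⁵ mm/N.
Hence P = δ_free / Σ(L/AE) = 0.7016/1.029×10⁻⁵ = 68.18 kN (compressive).
σ_{invar} = P / A = 68180 / 950 = 71.77 MPa.

σ ≈ 71.8 MPa (compressive)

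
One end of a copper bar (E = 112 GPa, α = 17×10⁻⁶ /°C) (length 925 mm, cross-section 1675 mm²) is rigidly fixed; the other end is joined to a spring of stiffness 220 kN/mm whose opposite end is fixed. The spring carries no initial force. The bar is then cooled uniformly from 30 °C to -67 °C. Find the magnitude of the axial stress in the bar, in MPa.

σ ≈ 96.1 MPa (tensile)

Free thermal contraction: δ_free = αΔT L = 17×10⁻⁶ × 97 × 925 = 1.525 mm.
Let P be the tensile force in the spring. The bar extends elastically by PL/(AE) and the spring stretches by P/k; together these equal δ_free.
P [ L/(AE) + 1/k ] = δ_free → P [ 925/(1675×112×10³) + 1/(220×10³) ] = 1.525.
P = 1.525 / 9.476×10⁻⁶ = 161000 N.
σ = P/A = 161000/1675 = 96.1 MPa.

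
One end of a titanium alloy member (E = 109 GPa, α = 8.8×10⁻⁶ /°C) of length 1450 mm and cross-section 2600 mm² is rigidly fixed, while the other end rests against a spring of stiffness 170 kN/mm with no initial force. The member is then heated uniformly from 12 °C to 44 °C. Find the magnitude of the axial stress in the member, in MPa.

σ ≈ 14.3 MPa (compressive)

The unrestrained thermal change is αΔT L = 8.8×10⁻⁶ × 32 × 1450 = 0.4083 mm.
Let P be the compressive force at the spring. The member shortens elastically by PL/(AE) and the spring compresses by P/k; together these equal δ_free.
So P = δ_free / [L/(AE) + 1/k] = 0.4083 / [ 1450/(2600×109×10³) + 1/(170×10³) ].
P = 0.4083 / 1.1×10⁻⁵ = 37120 N.
σ = P/A = 37120/2600 = 14.28 MPa.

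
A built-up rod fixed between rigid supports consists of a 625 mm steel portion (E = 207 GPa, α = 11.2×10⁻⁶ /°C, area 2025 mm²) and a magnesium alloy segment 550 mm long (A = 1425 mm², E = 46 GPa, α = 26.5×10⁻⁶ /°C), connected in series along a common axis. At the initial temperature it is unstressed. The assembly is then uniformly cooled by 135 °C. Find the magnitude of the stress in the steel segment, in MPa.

σ ≈ 146 MPa (tensile)

Free thermal contraction of the whole bar: Σ αᵢΔT Lᵢ = 11.2×10⁻⁶×135×625 + 26.5×10⁻⁶×135×550 = 2.913 mm.
The walls prevent any net length change, so an axial force P (same in every segment) develops. Compatibility: P · Σ Lᵢ/(AᵢEᵢ) = δ_free.
The series flexibility is Σ Lᵢ/(AᵢEᵢ) = 625/(2025×207×10³) + 550/(1425×46×10³) = 9.882×10⁻⁶ mm/N.
P = 2.913 / 9.882×10⁻⁶ = 294800 N = 294.8 kN, tensile.
σ_{steel} = P / A = 294800 / 2025 = 145.6 MPa.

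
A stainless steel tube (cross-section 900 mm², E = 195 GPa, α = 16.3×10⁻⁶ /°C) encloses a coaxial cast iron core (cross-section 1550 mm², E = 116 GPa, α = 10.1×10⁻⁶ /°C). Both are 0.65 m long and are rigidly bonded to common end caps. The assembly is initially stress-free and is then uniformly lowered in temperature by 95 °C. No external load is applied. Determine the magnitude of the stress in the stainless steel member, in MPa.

σ ≈ 58.1 MPa (tensile)

Both members must finish at the same length. With the larger α, the stainless steel tends to over-contract; the plates restrain it, putting the stainless steel in tension and the cast iron in compression. With no external load the two internal forces are equal and opposite, magnitude P.
Setting the final lengths equal and cancelling L: (α₁ − α₂)ΔT = P/(A₁E₁) + P/(A₂E₂).
|α₁ − α₂|·ΔT = 6.2×10⁻⁶ × 95 = 0.000589.
1/(A₁E₁) + 1/(A₂E₂) = 1/(900×195×10³) + 1/(1550×116×10³) = 1.126×10⁻⁸ N⁻¹.
So P = 0.000589 / 1.126×10⁻⁸ = 52.31 kN.
σ_{stainless steel} = P/A₁ = 52310/900 = 58.12 MPa, tensile.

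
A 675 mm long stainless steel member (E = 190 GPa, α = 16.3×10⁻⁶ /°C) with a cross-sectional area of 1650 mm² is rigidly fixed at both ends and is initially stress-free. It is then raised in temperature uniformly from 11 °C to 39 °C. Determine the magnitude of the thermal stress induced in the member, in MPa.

σ ≈ 86.7 MPa (compressive)

Because both ends are immovable the net strain is zero, and the suppressed thermal strain is αΔT = 16.3×10⁻⁶ × 28 = 456.4×10⁻⁶.
The stress required to suppress this strain is σ = Eε = 190×10³ × 456.4×10⁻⁶ = 86.72 MPa, compressive since the member is trying to expand.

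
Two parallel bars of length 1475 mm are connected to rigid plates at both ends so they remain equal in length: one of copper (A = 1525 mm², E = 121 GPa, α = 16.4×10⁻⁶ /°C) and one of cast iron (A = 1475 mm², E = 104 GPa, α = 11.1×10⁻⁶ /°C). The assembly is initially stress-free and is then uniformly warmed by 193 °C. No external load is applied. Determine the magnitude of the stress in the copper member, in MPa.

Equilibrium of a rigid end plate with no external load gives equal and opposite internal forces ±P in the two members. Since α_{copper} > α_{cast iron}, heating drives the copper into compression and the cast iron into tension.
Compatibility of the two members (thermal + elastic change equal): (α₁ − α₂)ΔT = P·[1/(A₁E₁) + 1/(A₂E₂)].
|α₁ − α₂|·ΔT = 5.3×10⁻⁶ × 193 = 0.001023.
1/(A₁E₁) + 1/(A₂E₂) = 1/(1525×121×10³) + 1/(1475×104×10³) = 1.194×10⁻⁸ N⁻¹.
So P = 0.001023 / 1.194×10⁻⁸ = 85.68 kN.
σ_{copper} = P/A₁ = 85680/1525 = 56.19 MPa, compressive.

σ ≈ 56.2 MPa (compressive)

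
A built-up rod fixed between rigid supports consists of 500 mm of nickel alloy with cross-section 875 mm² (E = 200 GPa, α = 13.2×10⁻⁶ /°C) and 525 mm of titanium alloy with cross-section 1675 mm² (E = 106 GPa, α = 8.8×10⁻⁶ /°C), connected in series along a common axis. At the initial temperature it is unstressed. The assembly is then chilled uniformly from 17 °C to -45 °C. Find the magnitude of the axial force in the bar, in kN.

With the walls removed the bar would change length by δ_free = Σ αᵢΔT Lᵢ = 13.2×10⁻⁶×62×500 + 8.8×10⁻⁶×62×525 = 0.6956 mm.
The rigid supports impose zero overall length change; the single axial force P common to all segments must satisfy P Σ Lᵢ/(AᵢEᵢ) = δ_free.
Σ Lᵢ/(AᵢEᵢ) = 500/(875×200×10³) + 525/(1675×106×10³) = 5.814×10⁻⁶ mm/N.
So P = 0.6956 / 5.814×10⁻⁶ = 119.6 kN, tensile.

P ≈ 120 kN (tensile)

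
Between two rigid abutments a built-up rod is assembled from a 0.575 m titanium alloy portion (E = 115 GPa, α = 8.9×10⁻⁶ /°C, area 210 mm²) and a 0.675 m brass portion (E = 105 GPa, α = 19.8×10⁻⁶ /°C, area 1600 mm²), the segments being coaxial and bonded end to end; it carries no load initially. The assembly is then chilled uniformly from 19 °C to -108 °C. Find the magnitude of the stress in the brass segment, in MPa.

σ ≈ 52.7 MPa (tensile)

With the walls removed the bar would change length by δ_free = Σ αᵢΔT Lᵢ = 8.9×10⁻⁶×127×575 + 19.8×10⁻⁶×127×675 = 2.347 mm.
Since the ends are fixed, an axial force P builds up, equal in every segment, with P · Σ Lᵢ/(AᵢEᵢ) = δ_free.
The series flexibility is Σ Lᵢ/(AᵢEᵢ) = 575/(210×115×10³) + 675/(1600×105×10³) = 2.783×10⁻⁵ mm/N.
Hence P = δ_free / Σ(L/AE) = 2.347/2.783×10⁻⁵ = 84.35 kN (tensile).
σ_{brass} = P / A = 84350 / 1600 = 52.72 MPa.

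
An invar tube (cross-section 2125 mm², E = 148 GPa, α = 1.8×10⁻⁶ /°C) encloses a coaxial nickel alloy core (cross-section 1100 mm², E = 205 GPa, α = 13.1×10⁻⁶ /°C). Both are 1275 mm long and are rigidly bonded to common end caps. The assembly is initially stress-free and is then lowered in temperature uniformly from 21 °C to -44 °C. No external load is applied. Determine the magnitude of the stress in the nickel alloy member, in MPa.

σ ≈ 87.7 MPa (tensile)

Equilibrium of a rigid end plate with no external load gives equal and opposite internal forces ±P in the two members. Since α_{nickel alloy} > α_{invar}, cooling drives the nickel alloy into tension and the invar into compression.
Setting the final lengths equal and cancelling L: (α₁ − α₂)ΔT = P/(A₁E₁) + P/(A₂E₂).
|α₁ − α₂|·ΔT = 11.3×10⁻⁶ × 65 = 0.0007345.
1/(A₁E₁) + 1/(A₂E₂) = 1/(2125×148×10³) + 1/(1100×205×10³) = 7.614×10⁻⁹ N⁻¹.
P = 0.0007345 / 7.614×10⁻⁹ = 96460 N = 96.46 kN.
σ_{nickel alloy} = P/A₂ = 96460/1100 = 87.69 MPa, tensile.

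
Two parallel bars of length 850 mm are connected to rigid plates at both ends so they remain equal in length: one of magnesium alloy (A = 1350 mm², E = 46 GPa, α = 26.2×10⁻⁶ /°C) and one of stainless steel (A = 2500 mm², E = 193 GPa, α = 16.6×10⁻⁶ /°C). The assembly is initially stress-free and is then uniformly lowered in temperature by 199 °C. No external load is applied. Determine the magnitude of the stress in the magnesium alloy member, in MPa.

The magnesium alloy has the larger α, so on cooling it would change length more than the stainless steel if both were free. The rigid plates force a common final length, so the magnesium alloy is put into tension and the stainless steel into compression, with equal and opposite forces P (no external load).
Setting the final lengths equal and cancelling L: (α₁ − α₂)ΔT = P/(A₁E₁) + P/(A₂E₂).
|α₁ − α₂|·ΔT = 9.6×10⁻⁶ × 199 = 0.00191.
1/(A₁E₁) + 1/(A₂E₂) = 1/(1350×46×10³) + 1/(2500×193×10³) = 1.818×10⁻⁸ N⁻¹.
P = 0.00191 / 1.818×10⁻⁸ = 105100 N = 105.1 kN.
σ_{magnesium alloy} = P/A₁ = 105100/1350 = 77.86 MPa, tensile.

σ ≈ 77.9 MPa (tensile)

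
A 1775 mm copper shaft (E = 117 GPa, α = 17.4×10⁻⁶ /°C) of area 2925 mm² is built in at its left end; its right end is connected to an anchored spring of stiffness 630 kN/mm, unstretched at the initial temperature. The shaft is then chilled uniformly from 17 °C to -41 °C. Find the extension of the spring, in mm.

If the spring were absent the shaft would shorten by αΔT L = 17.4×10⁻⁶ × 58 × 1775 = 1.791 mm.
With a force P in the spring, the elastic change of the shaft is PL/(AE) and that of the spring is P/k; compatibility requires their sum to equal δ_free.
So P = δ_free / [L/(AE) + 1/k] = 1.791 / [ 1775/(2925×117×10³) + 1/(630×10³) ].
P = 1.791 / 6.774×10⁻⁶ = 264400 N.
Spring extension = P/k = 264400/(630×10³) = 0.4198 mm.

δ ≈ 0.42 mm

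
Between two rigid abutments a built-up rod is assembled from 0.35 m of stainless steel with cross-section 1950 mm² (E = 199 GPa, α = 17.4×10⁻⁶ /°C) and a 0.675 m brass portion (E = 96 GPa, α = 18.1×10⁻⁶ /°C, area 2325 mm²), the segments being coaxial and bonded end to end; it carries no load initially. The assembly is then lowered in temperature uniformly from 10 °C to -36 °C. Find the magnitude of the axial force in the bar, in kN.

With the walls removed the bar would change length by δ_free = Σ αᵢΔT Lᵢ = 17.4×10⁻⁶×46×350 + 18.1×10⁻⁶×46×675 = 0.8421 mm.
Since the ends are fixed, an axial force P builds up, equal in every segment, with P · Σ Lᵢ/(AᵢEᵢ) = δ_free.
The series flexibility is Σ Lᵢ/(AᵢEᵢ) = 350/(1950×199×10³) + 675/(2325×96×10³) = 3.926×10⁻⁶ mm/N.
Hence P = δ_free / Σ(L/AE) = 0.8421/3.926×10⁻⁶ = 214.5 kN (tensile).

P ≈ 214 kN (tensile)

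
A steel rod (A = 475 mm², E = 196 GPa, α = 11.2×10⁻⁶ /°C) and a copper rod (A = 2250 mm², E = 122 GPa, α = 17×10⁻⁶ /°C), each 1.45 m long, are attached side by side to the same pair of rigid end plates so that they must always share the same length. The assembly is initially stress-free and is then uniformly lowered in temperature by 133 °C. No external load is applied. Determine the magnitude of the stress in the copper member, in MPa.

σ ≈ 23.8 MPa (tensile)

Equilibrium of a rigid end plate with no external load gives equal and opposite internal forces ±P in the two members. Since α_{copper} > α_{steel}, cooling drives the copper into tension and the steel into compression.
Setting the final lengths equal and cancelling L: (α₁ − α₂)ΔT = P/(A₁E₁) + P/(A₂E₂).
|α₁ − α₂|·ΔT = 5.8×10⁻⁶ × 133 = 0.0007714.
1/(A₁E₁) + 1/(A₂E₂) = 1/(475×196×10³) + 1/(2250×122×10³) = 1.438×10⁻⁸ N⁻¹.
So P = 0.0007714 / 1.438×10⁻⁸ = 53.63 kN.
σ_{copper} = P/A₂ = 53630/2250 = 23.83 MPa, tensile.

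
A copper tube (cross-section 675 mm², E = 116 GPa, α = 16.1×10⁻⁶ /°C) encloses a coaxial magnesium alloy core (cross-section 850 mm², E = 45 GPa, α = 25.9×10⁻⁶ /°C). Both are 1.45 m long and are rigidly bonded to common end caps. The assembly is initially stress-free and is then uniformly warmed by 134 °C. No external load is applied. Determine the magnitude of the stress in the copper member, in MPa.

σ ≈ 50 MPa (tensile)

Equilibrium of a rigid end plate with no external load gives equal and opposite internal forces ±P in the two members. Since α_{magnesium alloy} > α_{copper}, heating drives the magnesium alloy into compression and the copper into tension.
Equating the net (thermal + elastic) strains gives |α₁ − α₂|·ΔT = P·[1/(A₁E₁) + 1/(A₂E₂)].
|α₁ − α₂|·ΔT = 9.8×10⁻⁶ × 134 = 0.001313.
1/(A₁E₁) + 1/(A₂E₂) = 1/(675×116×10³) + 1/(850×45×10³) = 3.892×10⁻⁸ N⁻¹.
P = 0.001313 / 3.892×10⁻⁸ = 33750 N = 33.75 kN.
σ_{copper} = P/A₁ = 33750/675 = 49.99 MPa, tensile.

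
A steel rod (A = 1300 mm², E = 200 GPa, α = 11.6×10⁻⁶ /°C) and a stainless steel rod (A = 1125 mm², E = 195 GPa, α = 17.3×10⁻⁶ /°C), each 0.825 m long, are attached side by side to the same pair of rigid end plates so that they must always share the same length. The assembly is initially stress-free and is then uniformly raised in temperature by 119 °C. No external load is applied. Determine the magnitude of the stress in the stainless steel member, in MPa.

Both members must finish at the same length. With the larger α, the stainless steel tends to over-expand; the plates restrain it, putting the stainless steel in compression and the steel in tension. With no external load the two internal forces are equal and opposite, magnitude P.
Compatibility of the two members (thermal + elastic change equal): (α₁ − α₂)ΔT = P·[1/(A₁E₁) + 1/(A₂E₂)].
|α₁ − α₂|·ΔT = 5.7×10⁻⁶ × 119 = 0.0006783.
1/(A₁E₁) + 1/(A₂E₂) = 1/(1300×200×10³) + 1/(1125×195×10³) = 8.405×10⁻⁹ N⁻¹.
P = 0.0006783 / 8.405×10⁻⁹ = 80710 N = 80.71 kN.
σ_{stainless steel} = P/A₂ = 80710/1125 = 71.74 MPa, compressive.

σ ≈ 71.7 MPa (compressive)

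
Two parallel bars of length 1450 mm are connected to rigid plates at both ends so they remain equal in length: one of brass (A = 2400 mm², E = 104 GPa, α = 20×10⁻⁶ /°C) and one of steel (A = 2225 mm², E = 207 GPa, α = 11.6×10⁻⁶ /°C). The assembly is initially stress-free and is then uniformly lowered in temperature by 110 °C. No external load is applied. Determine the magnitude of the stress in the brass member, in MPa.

σ ≈ 62.3 MPa (tensile)

Both members must finish at the same length. With the larger α, the brass tends to over-contract; the plates restrain it, putting the brass in tension and the steel in compression. With no external load the two internal forces are equal and opposite, magnitude P.
Equating the net (thermal + elastic) strains gives |α₁ − α₂|·ΔT = P·[1/(A₁E₁) + 1/(A₂E₂)].
|α₁ − α₂|·ΔT = 8.4×10⁻⁶ × 110 = 0.000924.
1/(A₁E₁) + 1/(A₂E₂) = 1/(2400×104×10³) + 1/(2225×207×10³) = 6.178×10⁻⁹ N⁻¹.
So P = 0.000924 / 6.178×10⁻⁹ = 149.6 kN.
σ_{brass} = P/A₁ = 149600/2400 = 62.32 MPa, tensile.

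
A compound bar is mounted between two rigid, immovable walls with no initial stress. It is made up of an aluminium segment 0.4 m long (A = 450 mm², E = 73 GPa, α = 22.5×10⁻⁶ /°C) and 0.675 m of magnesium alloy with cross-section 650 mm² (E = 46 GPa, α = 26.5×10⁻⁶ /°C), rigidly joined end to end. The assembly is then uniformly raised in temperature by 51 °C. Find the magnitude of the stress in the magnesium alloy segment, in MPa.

If the supports were absent, the total length change would be Σ αᵢΔT Lᵢ = 22.5×10⁻⁶×51×400 + 26.5×10⁻⁶×51×675 = 1.371 mm.
Since the ends are fixed, an axial force P builds up, equal in every segment, with P · Σ Lᵢ/(AᵢEᵢ) = δ_free.
Σ Lᵢ/(AᵢEᵢ) = 400/(450×73×10³) + 675/(650×46×10³) = 3.475×10⁻⁵ mm/N.
P = 1.371 / 3.475×10⁻⁵ = 39460 N = 39.46 kN, compressive.
σ_{magnesium alloy} = P / A = 39460 / 650 = 60.71 MPa.

σ ≈ 60.7 MPa (compressive)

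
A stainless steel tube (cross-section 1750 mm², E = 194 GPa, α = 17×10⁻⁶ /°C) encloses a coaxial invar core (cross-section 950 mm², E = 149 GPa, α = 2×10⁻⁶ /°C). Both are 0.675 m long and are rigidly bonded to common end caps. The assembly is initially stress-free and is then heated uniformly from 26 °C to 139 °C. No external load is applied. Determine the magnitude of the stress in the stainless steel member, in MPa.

Both members must finish at the same length. With the larger α, the stainless steel tends to over-expand; the plates restrain it, putting the stainless steel in compression and the invar in tension. With no external load the two internal forces are equal and opposite, magnitude P.
Setting the final lengths equal and cancelling L: (α₁ − α₂)ΔT = P/(A₁E₁) + P/(A₂E₂).
|α₁ − α₂|·ΔT = 15×10⁻⁶ × 113 = 0.001695.
1/(A₁E₁) + 1/(A₂E₂) = 1/(1750×194×10³) + 1/(950×149×10³) = 1.001×10⁻⁸ N⁻¹.
So P = 0.001695 / 1.001×10⁻⁸ = 169.3 kN.
σ_{stainless steel} = P/A₁ = 169300/1750 = 96.76 MPa, compressive.

σ ≈ 96.8 MPa (compressive)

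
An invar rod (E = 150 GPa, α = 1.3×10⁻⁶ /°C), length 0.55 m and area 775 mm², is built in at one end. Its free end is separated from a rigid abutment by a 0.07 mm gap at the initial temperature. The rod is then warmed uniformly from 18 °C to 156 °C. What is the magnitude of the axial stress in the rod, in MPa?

If the wall were absent the rod would grow by αΔT L = 1.3×10⁻⁶ × 138 × 550 = 0.09867 mm.
After closing the 0.07 mm clearance, 0.09867 − 0.07 = 0.02867 mm of expansion remains to be suppressed by the wall.
Compatibility: PL/(AE) = 0.02867 mm, so σ = P/A = E × (0.02867/550) = 7.819 MPa.

σ ≈ 7.82 MPa (compressive)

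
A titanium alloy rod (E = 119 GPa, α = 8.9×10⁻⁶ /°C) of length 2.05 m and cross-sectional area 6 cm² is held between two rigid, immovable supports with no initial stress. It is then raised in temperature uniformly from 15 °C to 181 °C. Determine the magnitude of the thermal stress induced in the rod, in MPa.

σ ≈ 176 MPa (compressive)

With length fixed, the mechanical strain must cancel the thermal strain αΔT = 8.9×10⁻⁶ × 166 = 1477.4×10⁻⁶.
Hence σ = E·αΔT = 119×10³ × 1477.4×10⁻⁶ = 175.8 MPa, compressive.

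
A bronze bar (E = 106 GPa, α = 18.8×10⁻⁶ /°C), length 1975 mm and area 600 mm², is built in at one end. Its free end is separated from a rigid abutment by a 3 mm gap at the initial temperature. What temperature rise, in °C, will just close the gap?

ΔT ≈ 80.8 °C

The gap closes when αΔT L = 3 mm, since the bar is still unstressed at that instant.
So ΔT = g/(αL) = 3/(18.8×10⁻⁶ × 1975) = 80.8 °C.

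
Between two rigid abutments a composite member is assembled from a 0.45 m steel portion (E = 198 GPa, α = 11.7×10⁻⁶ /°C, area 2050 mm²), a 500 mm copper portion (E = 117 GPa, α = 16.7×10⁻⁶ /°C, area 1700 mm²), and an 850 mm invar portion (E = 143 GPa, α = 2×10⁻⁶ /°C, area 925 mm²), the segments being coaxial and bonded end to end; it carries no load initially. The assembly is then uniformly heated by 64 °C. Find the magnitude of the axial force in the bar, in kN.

P ≈ 97.5 kN (compressive)

If the supports were absent, the total length change would be Σ αᵢΔT Lᵢ = 11.7×10⁻⁶×64×450 + 16.7×10⁻⁶×64×500 + 2×10⁻⁶×64×850 = 0.9802 mm.
The rigid supports impose zero overall length change; the single axial force P common to all segments must satisfy P Σ Lᵢ/(AᵢEᵢ) = δ_free.
The series flexibility is Σ Lᵢ/(AᵢEᵢ) = 450/(2050×198×10³) + 500/(1700×117×10³) + 850/(925×143×10³) = 1.005×10⁻⁵ mm/N.
So P = 0.9802 / 1.005×10⁻⁵ = 97.54 kN, compressive.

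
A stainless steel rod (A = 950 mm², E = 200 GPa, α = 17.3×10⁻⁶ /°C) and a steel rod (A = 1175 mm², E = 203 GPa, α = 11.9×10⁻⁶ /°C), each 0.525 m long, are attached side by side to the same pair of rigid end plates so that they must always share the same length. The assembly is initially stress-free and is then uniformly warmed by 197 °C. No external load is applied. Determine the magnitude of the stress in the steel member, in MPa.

Equilibrium of a rigid end plate with no external load gives equal and opposite internal forces ±P in the two members. Since α_{stainless steel} > α_{steel}, heating drives the stainless steel into compression and the steel into tension.
Equating the net (thermal + elastic) strains gives |α₁ − α₂|·ΔT = P·[1/(A₁E₁) + 1/(A₂E₂)].
|α₁ − α₂|·ΔT = 5.4×10⁻⁶ × 197 = 0.001064.
1/(A₁E₁) + 1/(A₂E₂) = 1/(950×200×10³) + 1/(1175×203×10³) = 9.456×10⁻⁹ N⁻¹.
P = 0.001064 / 9.456×10⁻⁹ = 112500 N = 112.5 kN.
σ_{steel} = P/A₂ = 112500/1175 = 95.75 MPa, tensile.

σ ≈ 95.7 MPa (tensile)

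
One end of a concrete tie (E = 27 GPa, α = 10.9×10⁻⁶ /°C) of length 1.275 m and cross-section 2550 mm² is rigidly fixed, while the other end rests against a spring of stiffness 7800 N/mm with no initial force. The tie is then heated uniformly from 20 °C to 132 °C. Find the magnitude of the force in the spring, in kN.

P ≈ 10.6 kN

The unrestrained thermal change is αΔT L = 10.9×10⁻⁶ × 112 × 1275 = 1.557 mm.
Let P be the compressive force at the spring. The tie shortens elastically by PL/(AE) and the spring compresses by P/k; together these equal δ_free.
So P = δ_free / [L/(AE) + 1/k] = 1.557 / [ 1275/(2550×27×10³) + 1/(7800) ].
P = 1.557 / 0.0001467 = 10610 N.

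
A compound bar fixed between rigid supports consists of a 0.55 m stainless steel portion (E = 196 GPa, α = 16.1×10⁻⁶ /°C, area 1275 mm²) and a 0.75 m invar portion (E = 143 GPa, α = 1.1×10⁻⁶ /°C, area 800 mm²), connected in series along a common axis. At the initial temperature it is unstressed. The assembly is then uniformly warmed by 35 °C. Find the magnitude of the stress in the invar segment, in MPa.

σ ≈ 48.4 MPa (compressive)

Free thermal expansion of the whole bar: Σ αᵢΔT Lᵢ = 16.1×10⁻⁶×35×550 + 1.1×10⁻⁶×35×750 = 0.3388 mm.
The walls prevent any net length change, so an axial force P (same in every segment) develops. Compatibility: P · Σ Lᵢ/(AᵢEᵢ) = δ_free.
Σ Lᵢ/(AᵢEᵢ) = 550/(1275×196×10³) + 750/(800×143×10³) = 8.757×10⁻⁶ mm/N.
Hence P = δ_free / Σ(L/AE) = 0.3388/8.757×10⁻⁶ = 38.69 kN (compressive).
σ_{invar} = P / A = 38690 / 800 = 48.36 MPa.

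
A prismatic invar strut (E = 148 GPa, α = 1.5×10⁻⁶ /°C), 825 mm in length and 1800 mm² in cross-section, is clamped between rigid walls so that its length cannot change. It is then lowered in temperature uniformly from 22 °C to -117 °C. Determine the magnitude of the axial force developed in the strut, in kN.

The ends cannot move, so σ = EαΔT = 148×10³ × 1.5×10⁻⁶ × 139 = 30.86 MPa.
Then P = σA = 30.86 × 1800 mm² = 55.54 kN, tensile.

P ≈ 55.5 kN (tensile)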